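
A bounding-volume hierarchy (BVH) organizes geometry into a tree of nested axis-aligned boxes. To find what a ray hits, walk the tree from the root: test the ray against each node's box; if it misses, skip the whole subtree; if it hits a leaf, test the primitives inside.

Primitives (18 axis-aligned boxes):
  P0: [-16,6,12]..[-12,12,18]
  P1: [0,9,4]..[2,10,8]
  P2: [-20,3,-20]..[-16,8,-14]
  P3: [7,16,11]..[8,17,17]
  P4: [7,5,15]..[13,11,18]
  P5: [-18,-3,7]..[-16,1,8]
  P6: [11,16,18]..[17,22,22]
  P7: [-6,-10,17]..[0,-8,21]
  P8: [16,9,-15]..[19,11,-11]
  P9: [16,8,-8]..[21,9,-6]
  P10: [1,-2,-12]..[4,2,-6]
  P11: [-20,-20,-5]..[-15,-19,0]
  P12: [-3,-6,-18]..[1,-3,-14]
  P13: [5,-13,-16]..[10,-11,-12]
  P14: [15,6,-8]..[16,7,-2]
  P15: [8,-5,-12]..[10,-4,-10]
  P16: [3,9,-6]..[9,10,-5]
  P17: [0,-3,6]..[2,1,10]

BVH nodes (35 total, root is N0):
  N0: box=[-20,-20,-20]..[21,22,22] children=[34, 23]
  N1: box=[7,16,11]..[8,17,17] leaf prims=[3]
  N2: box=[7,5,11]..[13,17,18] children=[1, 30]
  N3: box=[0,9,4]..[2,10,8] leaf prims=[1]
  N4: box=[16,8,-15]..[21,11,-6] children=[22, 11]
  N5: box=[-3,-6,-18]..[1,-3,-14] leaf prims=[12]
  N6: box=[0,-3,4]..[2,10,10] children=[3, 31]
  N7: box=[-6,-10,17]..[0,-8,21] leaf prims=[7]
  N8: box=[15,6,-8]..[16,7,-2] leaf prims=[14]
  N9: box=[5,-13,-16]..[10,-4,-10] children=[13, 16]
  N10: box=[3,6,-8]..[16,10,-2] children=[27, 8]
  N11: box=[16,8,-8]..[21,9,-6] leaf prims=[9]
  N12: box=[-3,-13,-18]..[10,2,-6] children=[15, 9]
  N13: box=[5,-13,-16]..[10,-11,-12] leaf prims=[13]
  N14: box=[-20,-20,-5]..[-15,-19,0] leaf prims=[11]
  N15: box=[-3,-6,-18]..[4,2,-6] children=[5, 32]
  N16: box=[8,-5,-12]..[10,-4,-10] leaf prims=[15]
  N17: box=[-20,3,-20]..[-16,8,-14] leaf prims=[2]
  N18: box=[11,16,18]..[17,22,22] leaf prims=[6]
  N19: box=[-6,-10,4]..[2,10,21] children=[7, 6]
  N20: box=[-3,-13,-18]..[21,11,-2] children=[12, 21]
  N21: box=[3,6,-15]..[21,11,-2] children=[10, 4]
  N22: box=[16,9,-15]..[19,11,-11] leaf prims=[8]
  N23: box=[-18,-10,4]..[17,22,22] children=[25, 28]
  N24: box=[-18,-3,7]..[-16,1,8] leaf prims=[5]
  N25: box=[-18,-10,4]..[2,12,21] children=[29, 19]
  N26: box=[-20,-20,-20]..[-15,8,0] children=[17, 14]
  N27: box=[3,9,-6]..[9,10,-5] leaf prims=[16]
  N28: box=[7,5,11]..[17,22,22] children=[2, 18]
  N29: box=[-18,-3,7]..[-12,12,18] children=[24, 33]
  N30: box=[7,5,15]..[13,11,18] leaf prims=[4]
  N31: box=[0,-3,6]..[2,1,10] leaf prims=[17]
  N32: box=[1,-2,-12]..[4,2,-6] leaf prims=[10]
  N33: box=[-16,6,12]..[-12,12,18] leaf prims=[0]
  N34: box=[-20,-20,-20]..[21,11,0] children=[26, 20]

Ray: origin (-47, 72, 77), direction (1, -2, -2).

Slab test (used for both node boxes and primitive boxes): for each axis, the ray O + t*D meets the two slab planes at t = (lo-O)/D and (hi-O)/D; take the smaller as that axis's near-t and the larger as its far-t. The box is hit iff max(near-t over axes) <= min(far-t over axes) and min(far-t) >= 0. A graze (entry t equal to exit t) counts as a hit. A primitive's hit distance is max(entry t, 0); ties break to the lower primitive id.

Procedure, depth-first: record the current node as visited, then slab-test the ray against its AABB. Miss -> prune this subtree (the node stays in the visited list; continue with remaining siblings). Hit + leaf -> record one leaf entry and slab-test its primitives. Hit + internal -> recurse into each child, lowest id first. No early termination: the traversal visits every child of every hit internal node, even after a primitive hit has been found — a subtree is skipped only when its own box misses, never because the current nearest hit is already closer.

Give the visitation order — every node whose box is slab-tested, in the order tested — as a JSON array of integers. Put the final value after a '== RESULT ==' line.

Trace the traversal:
N0 x:[27,68] y:[25,46] z:[55/2,97/2] -> hit [55/2,46], descend [23, 34]
  N23 x:[29,64] y:[25,41] z:[55/2,73/2] -> hit [29,73/2], descend [25, 28]
    N25 x:[29,49] y:[30,41] z:[28,73/2] -> hit [30,73/2], descend [19, 29]
      N19 x:[41,49] y:[31,41] z:[28,73/2] -> miss, prune
      N29 x:[29,35] y:[30,75/2] z:[59/2,35] -> hit [30,35], descend [24, 33]
        N24 x:[29,31] y:[71/2,75/2] z:[69/2,35] -> miss, prune
        N33 x:[31,35] y:[30,33] z:[59/2,65/2] -> hit [31,65/2] leaf, test {P0@t=31}
    N28 x:[54,64] y:[25,67/2] z:[55/2,33] -> miss, prune
  N34 x:[27,68] y:[61/2,46] z:[77/2,97/2] -> hit [77/2,46], descend [20, 26]
    N20 x:[44,68] y:[61/2,85/2] z:[79/2,95/2] -> miss, prune
    N26 x:[27,32] y:[32,46] z:[77/2,97/2] -> miss, prune

Summary -> nodes [0, 23, 25, 19, 29, 24, 33, 28, 34, 20, 26]; box-tests=11; leaf-entries=1; first=P0

== RESULT ==
[0, 23, 25, 19, 29, 24, 33, 28, 34, 20, 26]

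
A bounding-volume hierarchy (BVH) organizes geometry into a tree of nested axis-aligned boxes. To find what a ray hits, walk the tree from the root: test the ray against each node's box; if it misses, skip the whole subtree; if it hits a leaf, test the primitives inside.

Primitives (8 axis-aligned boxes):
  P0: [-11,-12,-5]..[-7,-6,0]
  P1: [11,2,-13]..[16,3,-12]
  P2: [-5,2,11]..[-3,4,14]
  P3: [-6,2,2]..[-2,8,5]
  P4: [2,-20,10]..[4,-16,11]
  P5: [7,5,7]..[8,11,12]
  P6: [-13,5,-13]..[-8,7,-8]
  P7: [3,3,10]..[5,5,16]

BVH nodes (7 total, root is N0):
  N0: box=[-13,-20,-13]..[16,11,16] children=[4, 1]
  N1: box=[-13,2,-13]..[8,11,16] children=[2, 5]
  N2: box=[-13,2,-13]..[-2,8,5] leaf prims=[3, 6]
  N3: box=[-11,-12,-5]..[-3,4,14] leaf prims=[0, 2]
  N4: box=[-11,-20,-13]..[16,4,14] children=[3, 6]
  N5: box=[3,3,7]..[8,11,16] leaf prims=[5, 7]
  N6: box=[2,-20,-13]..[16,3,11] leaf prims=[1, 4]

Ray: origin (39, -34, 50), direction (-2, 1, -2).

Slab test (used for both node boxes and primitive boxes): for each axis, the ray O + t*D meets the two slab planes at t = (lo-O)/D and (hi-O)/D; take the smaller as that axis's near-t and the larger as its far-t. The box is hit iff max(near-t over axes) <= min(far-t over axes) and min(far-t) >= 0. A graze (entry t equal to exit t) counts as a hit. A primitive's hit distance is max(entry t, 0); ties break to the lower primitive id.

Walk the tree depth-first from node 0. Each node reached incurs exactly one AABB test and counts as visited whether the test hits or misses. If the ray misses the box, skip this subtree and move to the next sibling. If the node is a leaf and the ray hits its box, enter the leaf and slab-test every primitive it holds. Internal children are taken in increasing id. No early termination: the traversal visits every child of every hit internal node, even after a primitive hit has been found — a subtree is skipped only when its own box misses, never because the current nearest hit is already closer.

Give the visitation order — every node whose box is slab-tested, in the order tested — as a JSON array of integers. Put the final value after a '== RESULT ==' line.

Trace the traversal:
N0 x:[23/2,26] y:[14,45] z:[17,63/2] -> hit [17,26], descend [1, 4]
  N1 x:[31/2,26] y:[36,45] z:[17,63/2] -> miss, prune
  N4 x:[23/2,25] y:[14,38] z:[18,63/2] -> hit [18,25], descend [3, 6]
    N3 x:[21,25] y:[22,38] z:[18,55/2] -> hit [22,25] leaf, test {P0@t=25, P2(miss)}
    N6 x:[23/2,37/2] y:[14,37] z:[39/2,63/2] -> miss, prune

Summary -> nodes [0, 1, 4, 3, 6]; box-tests=5; leaf-entries=1; first=P0

== RESULT ==
[0, 1, 4, 3, 6]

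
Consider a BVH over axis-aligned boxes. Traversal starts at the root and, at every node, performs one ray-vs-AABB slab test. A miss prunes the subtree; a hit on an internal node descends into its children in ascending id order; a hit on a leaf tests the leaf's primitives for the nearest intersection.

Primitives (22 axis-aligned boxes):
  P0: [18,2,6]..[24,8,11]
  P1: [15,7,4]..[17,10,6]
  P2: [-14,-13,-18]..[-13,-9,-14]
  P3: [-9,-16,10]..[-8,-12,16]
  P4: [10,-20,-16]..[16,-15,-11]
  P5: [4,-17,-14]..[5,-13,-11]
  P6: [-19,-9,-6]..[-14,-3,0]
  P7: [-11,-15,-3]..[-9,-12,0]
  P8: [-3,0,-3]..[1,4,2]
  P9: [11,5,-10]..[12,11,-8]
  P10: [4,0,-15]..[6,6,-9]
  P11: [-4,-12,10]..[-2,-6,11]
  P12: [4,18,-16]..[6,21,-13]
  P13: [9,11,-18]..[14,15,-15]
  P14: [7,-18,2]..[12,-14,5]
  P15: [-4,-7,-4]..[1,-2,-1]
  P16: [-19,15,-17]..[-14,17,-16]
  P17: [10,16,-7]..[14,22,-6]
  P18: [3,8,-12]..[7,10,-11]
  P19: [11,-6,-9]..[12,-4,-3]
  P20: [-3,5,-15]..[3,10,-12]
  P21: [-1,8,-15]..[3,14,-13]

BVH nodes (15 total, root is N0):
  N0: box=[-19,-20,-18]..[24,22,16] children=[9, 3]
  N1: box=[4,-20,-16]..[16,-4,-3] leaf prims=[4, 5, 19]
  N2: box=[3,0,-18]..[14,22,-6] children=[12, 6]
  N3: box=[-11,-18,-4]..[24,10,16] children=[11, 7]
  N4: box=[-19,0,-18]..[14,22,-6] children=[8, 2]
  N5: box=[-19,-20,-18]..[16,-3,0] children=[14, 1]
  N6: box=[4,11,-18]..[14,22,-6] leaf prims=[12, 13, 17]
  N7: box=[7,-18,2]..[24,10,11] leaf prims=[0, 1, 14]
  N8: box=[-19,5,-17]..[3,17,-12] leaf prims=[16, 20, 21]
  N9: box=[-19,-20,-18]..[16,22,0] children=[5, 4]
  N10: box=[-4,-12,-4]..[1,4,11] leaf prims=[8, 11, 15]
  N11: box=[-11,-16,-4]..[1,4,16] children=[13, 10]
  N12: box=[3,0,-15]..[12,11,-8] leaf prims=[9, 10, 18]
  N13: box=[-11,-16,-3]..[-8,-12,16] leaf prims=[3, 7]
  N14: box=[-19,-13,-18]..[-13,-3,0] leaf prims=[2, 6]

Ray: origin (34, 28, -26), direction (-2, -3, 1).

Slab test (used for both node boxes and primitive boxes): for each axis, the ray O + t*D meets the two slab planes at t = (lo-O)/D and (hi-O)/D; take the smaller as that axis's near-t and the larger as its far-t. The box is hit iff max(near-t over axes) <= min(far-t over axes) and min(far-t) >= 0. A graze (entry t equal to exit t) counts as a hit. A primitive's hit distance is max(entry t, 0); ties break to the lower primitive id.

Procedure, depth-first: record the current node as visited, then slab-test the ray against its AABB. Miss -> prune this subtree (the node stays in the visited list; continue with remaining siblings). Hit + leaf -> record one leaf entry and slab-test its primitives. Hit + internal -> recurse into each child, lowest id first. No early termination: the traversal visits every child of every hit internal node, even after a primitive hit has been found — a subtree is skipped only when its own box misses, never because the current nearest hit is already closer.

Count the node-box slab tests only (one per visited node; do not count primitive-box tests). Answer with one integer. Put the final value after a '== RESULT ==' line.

Walk:
N0 x:[5,53/2] y:[2,16] z:[8,42] -> hit [8,16], descend [3, 9]
  N3 x:[5,45/2] y:[6,46/3] z:[22,42] -> miss, prune
  N9 x:[9,53/2] y:[2,16] z:[8,26] -> hit [9,16], descend [4, 5]
    N4 x:[10,53/2] y:[2,28/3] z:[8,20] -> miss, prune
    N5 x:[9,53/2] y:[31/3,16] z:[8,26] -> hit [31/3,16], descend [1, 14]
      N1 x:[9,15] y:[32/3,16] z:[10,23] -> hit [32/3,15] leaf, test {P4(miss), P5@t=29/2, P19(miss)}
      N14 x:[47/2,53/2] y:[31/3,41/3] z:[8,26] -> miss, prune

Visited [0, 3, 9, 4, 5, 1, 14]. Tests: 7 box, 1 leaf. Nearest: P5.

== RESULT ==
7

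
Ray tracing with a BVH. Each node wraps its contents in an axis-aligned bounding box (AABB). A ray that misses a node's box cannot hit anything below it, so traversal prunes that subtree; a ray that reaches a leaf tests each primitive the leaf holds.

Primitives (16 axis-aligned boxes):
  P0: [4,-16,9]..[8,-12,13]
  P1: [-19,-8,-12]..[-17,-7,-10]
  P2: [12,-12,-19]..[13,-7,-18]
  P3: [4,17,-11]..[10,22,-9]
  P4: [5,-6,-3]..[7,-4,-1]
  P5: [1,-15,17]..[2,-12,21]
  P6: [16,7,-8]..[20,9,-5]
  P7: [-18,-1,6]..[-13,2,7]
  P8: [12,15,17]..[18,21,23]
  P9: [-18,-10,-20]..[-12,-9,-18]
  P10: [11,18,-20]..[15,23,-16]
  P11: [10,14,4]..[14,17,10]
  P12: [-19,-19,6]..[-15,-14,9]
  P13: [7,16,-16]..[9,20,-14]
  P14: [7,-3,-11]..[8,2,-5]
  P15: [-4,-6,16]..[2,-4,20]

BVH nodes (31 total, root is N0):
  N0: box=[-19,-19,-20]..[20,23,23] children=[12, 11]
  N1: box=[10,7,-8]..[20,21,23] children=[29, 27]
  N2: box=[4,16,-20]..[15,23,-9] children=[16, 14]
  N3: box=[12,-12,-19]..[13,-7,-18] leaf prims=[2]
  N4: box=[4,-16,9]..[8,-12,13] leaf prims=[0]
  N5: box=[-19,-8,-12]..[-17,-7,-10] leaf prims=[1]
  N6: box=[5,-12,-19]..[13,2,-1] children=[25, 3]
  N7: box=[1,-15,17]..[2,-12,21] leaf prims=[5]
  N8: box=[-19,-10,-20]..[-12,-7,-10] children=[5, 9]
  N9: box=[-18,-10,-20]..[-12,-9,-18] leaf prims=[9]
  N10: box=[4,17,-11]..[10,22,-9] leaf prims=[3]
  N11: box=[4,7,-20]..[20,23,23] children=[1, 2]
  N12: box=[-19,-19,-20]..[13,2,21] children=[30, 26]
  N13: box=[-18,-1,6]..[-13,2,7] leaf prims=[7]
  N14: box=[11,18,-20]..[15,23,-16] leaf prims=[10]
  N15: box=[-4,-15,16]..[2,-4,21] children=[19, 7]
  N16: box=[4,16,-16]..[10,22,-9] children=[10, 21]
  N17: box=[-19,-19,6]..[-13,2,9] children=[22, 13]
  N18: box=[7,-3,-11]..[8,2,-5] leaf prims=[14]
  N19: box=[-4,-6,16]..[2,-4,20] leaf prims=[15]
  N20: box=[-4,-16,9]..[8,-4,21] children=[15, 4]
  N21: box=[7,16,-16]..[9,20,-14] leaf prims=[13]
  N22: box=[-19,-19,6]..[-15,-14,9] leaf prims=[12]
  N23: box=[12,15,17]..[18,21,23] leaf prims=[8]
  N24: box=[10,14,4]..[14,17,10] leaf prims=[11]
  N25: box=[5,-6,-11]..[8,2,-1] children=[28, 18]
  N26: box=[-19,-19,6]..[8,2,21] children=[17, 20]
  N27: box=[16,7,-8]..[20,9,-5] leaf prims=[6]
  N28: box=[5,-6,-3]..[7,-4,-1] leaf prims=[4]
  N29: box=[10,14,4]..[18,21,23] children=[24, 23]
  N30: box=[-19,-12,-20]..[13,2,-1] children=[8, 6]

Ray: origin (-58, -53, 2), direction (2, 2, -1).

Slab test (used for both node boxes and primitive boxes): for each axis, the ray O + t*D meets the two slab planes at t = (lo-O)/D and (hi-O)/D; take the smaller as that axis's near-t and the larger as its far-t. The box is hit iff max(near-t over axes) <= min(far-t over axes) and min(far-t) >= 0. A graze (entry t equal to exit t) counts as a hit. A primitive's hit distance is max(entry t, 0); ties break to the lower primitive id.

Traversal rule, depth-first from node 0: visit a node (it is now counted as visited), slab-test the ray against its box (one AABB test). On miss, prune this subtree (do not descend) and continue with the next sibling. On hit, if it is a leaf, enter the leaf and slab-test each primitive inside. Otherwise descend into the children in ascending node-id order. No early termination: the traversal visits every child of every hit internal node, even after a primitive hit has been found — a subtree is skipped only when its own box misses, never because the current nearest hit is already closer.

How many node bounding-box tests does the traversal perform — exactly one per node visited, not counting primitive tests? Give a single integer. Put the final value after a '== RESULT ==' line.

Walk:
N0 x:[39/2,39] y:[17,38] z:[-21,22] -> hit [39/2,22], descend [11, 12]
  N11 x:[31,39] y:[30,38] z:[-21,22] -> miss, prune
  N12 x:[39/2,71/2] y:[17,55/2] z:[-19,22] -> hit [39/2,22], descend [26, 30]
    N26 x:[39/2,33] y:[17,55/2] z:[-19,-4] -> miss, prune
    N30 x:[39/2,71/2] y:[41/2,55/2] z:[3,22] -> hit [41/2,22], descend [6, 8]
      N6 x:[63/2,71/2] y:[41/2,55/2] z:[3,21] -> miss, prune
      N8 x:[39/2,23] y:[43/2,23] z:[12,22] -> hit [43/2,22], descend [5, 9]
        N5 x:[39/2,41/2] y:[45/2,23] z:[12,14] -> miss, prune
        N9 x:[20,23] y:[43/2,22] z:[20,22] -> hit [43/2,22] leaf, test {P9@t=43/2}

order=[0, 11, 12, 26, 30, 6, 8, 5, 9]  |boxes|=9  |leaves|=1  hit=P9

== RESULT ==
9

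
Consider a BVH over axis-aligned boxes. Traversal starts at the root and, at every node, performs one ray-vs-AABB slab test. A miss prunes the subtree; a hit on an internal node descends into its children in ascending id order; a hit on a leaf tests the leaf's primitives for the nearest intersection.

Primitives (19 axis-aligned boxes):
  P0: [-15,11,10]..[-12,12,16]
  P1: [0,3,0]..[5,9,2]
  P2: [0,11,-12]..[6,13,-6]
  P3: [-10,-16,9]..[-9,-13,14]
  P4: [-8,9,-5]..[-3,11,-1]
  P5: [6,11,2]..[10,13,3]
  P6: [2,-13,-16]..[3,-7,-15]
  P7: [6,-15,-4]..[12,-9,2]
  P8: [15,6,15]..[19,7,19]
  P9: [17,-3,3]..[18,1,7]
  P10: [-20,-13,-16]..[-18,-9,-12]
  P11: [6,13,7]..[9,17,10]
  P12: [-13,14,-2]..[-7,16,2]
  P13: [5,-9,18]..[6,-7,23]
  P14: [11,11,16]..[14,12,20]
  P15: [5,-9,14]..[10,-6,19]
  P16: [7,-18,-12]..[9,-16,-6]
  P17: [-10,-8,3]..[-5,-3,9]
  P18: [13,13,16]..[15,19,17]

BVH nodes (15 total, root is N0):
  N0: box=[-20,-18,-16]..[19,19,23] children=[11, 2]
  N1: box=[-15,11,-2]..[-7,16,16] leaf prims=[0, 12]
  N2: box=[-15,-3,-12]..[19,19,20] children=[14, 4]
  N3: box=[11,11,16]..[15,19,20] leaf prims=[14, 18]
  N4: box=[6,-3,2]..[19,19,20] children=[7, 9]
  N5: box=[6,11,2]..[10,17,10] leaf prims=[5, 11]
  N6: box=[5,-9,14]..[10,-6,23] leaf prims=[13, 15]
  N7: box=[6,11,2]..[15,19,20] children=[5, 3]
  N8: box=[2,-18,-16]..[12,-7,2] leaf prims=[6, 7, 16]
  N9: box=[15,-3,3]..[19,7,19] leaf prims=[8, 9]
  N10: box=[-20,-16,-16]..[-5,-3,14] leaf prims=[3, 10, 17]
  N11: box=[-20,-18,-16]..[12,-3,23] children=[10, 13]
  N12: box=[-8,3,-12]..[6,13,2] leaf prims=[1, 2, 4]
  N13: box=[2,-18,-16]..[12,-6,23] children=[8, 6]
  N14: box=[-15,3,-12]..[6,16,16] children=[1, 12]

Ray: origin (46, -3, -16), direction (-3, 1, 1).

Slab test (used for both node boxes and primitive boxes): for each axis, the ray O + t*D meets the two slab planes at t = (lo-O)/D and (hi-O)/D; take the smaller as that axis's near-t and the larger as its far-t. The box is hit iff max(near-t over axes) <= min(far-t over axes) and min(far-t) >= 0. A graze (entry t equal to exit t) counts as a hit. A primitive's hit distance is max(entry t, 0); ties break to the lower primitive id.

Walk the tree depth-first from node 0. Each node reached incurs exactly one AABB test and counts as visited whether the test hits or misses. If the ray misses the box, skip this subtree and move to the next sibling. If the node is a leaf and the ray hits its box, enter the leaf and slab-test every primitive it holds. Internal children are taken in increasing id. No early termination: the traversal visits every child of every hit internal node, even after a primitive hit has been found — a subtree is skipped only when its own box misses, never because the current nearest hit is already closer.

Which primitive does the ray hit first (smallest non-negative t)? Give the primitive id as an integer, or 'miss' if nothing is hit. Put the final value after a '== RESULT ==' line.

Traverse from the root:
N0 x:[9,22] y:[-15,22] z:[0,39] -> hit [9,22], descend [2, 11]
  N2 x:[9,61/3] y:[0,22] z:[4,36] -> hit [9,61/3], descend [4, 14]
    N4 x:[9,40/3] y:[0,22] z:[18,36] -> miss, prune
    N14 x:[40/3,61/3] y:[6,19] z:[4,32] -> hit [40/3,19], descend [1, 12]
      N1 x:[53/3,61/3] y:[14,19] z:[14,32] -> hit [53/3,19] leaf, test {P0(miss), P12@t=53/3}
      N12 x:[40/3,18] y:[6,16] z:[4,18] -> hit [40/3,16] leaf, test {P1(miss), P2(miss), P4(miss)}
  N11 x:[34/3,22] y:[-15,0] z:[0,39] -> miss, prune

Visited [0, 2, 4, 14, 1, 12, 11]. Tests: 7 box, 2 leaf. Nearest: P12.

== RESULT ==
12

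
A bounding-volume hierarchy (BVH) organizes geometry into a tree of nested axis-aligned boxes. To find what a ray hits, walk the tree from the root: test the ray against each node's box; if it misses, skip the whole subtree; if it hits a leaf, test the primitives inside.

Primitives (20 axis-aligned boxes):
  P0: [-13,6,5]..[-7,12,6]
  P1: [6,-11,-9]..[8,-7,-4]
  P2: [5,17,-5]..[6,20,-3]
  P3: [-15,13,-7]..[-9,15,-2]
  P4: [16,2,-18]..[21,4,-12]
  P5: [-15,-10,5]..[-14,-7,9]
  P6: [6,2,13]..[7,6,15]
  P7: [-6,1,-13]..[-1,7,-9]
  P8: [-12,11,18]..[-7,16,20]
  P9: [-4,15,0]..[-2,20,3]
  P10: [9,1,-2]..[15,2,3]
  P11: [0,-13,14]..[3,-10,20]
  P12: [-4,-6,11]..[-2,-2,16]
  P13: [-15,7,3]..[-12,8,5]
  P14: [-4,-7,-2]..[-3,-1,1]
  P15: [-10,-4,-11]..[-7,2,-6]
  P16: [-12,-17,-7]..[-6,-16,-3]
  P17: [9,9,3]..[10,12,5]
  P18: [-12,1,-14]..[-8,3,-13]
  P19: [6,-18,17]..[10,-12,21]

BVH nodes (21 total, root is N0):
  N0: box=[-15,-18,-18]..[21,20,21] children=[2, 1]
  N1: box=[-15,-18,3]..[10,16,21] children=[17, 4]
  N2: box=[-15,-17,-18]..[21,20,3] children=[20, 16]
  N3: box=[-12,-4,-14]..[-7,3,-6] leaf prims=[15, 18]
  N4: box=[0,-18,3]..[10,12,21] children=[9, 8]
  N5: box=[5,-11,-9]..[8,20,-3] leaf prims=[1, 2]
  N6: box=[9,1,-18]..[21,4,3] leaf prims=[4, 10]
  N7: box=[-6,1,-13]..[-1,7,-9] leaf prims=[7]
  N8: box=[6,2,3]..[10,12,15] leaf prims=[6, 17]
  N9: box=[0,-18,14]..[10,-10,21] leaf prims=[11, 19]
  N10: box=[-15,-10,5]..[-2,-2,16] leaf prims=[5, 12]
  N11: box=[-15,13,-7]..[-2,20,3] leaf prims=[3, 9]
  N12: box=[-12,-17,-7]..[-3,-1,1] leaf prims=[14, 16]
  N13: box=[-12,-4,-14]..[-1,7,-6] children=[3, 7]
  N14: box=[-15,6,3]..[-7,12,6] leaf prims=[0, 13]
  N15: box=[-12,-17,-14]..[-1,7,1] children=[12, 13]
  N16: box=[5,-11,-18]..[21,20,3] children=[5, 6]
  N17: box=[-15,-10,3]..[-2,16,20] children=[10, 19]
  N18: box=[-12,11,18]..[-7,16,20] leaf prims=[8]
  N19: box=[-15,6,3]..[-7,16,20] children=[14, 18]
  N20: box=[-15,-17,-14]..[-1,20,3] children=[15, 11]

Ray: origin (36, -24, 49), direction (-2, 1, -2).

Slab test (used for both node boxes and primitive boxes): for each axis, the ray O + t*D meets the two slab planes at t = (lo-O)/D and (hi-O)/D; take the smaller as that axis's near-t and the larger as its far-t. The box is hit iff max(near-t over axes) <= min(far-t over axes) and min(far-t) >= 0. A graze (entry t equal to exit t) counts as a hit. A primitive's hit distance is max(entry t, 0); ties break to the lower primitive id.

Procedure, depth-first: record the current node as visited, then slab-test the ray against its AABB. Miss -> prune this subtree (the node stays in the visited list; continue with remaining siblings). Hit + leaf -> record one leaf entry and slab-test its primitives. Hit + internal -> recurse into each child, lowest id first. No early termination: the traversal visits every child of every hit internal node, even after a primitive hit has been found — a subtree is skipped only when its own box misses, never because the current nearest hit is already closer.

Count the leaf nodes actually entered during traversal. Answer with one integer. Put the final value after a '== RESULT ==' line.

Trace the traversal:
N0 x:[15/2,51/2] y:[6,44] z:[14,67/2] -> hit [14,51/2], descend [1, 2]
  N1 x:[13,51/2] y:[6,40] z:[14,23] -> hit [14,23], descend [4, 17]
    N4 x:[13,18] y:[6,36] z:[14,23] -> hit [14,18], descend [8, 9]
      N8 x:[13,15] y:[26,36] z:[17,23] -> miss, prune
      N9 x:[13,18] y:[6,14] z:[14,35/2] -> hit [14,14] leaf, test {P11(miss), P19(miss)}
    N17 x:[19,51/2] y:[14,40] z:[29/2,23] -> hit [19,23], descend [10, 19]
      N10 x:[19,51/2] y:[14,22] z:[33/2,22] -> hit [19,22] leaf, test {P5(miss), P12@t=19}
      N19 x:[43/2,51/2] y:[30,40] z:[29/2,23] -> miss, prune
  N2 x:[15/2,51/2] y:[7,44] z:[23,67/2] -> hit [23,51/2], descend [16, 20]
    N16 x:[15/2,31/2] y:[13,44] z:[23,67/2] -> miss, prune
    N20 x:[37/2,51/2] y:[7,44] z:[23,63/2] -> hit [23,51/2], descend [11, 15]
      N11 x:[19,51/2] y:[37,44] z:[23,28] -> miss, prune
      N15 x:[37/2,24] y:[7,31] z:[24,63/2] -> hit [24,24], descend [12, 13]
        N12 x:[39/2,24] y:[7,23] z:[24,28] -> miss, prune
        N13 x:[37/2,24] y:[20,31] z:[55/2,63/2] -> miss, prune

15 AABB tests over nodes [0, 1, 4, 8, 9, 17, 10, 19, 2, 16, 20, 11, 15, 12, 13]; 2 leaves entered; closest P12.

== RESULT ==
2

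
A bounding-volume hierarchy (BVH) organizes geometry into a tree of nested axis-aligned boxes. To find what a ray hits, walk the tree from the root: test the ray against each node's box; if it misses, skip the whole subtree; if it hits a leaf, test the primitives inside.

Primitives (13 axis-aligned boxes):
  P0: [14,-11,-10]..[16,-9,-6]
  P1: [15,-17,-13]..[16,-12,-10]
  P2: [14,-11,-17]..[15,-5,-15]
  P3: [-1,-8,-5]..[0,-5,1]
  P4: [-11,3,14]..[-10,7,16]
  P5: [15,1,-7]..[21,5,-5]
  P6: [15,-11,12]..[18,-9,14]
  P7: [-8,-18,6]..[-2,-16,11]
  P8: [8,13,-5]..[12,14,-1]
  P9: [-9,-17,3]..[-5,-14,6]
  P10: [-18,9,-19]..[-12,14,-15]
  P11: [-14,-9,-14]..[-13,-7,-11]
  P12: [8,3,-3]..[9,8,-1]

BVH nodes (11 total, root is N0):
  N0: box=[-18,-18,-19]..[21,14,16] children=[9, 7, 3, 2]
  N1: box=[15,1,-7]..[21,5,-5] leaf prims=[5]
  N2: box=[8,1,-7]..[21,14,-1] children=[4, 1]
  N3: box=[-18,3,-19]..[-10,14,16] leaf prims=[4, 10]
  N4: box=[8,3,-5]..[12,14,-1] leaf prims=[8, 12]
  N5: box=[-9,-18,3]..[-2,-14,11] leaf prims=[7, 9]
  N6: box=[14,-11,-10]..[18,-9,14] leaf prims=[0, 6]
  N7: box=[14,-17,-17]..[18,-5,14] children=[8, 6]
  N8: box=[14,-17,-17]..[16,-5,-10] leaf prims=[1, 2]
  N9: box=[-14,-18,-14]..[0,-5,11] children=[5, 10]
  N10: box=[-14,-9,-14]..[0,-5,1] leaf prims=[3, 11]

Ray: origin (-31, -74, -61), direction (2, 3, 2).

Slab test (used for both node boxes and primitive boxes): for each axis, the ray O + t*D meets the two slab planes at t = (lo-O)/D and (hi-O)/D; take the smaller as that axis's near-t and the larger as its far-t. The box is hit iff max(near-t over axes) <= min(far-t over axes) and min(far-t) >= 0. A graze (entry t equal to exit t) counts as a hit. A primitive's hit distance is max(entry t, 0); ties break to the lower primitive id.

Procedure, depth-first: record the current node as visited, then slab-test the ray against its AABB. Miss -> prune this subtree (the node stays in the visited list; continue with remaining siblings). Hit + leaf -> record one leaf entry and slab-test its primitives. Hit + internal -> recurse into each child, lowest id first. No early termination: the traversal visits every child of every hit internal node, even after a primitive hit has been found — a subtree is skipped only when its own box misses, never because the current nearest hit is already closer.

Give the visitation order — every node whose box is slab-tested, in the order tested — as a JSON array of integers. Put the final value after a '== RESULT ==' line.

Walk:
N0 x:[13/2,26] y:[56/3,88/3] z:[21,77/2] -> hit [21,26], descend [2, 3, 7, 9]
  N2 x:[39/2,26] y:[25,88/3] z:[27,30] -> miss, prune
  N3 x:[13/2,21/2] y:[77/3,88/3] z:[21,77/2] -> miss, prune
  N7 x:[45/2,49/2] y:[19,23] z:[22,75/2] -> hit [45/2,23], descend [6, 8]
    N6 x:[45/2,49/2] y:[21,65/3] z:[51/2,75/2] -> miss, prune
    N8 x:[45/2,47/2] y:[19,23] z:[22,51/2] -> hit [45/2,23] leaf, test {P1(miss), P2@t=45/2}
  N9 x:[17/2,31/2] y:[56/3,23] z:[47/2,36] -> miss, prune

Summary -> nodes [0, 2, 3, 7, 6, 8, 9]; box-tests=7; leaf-entries=1; first=P2

== RESULT ==
[0, 2, 3, 7, 6, 8, 9]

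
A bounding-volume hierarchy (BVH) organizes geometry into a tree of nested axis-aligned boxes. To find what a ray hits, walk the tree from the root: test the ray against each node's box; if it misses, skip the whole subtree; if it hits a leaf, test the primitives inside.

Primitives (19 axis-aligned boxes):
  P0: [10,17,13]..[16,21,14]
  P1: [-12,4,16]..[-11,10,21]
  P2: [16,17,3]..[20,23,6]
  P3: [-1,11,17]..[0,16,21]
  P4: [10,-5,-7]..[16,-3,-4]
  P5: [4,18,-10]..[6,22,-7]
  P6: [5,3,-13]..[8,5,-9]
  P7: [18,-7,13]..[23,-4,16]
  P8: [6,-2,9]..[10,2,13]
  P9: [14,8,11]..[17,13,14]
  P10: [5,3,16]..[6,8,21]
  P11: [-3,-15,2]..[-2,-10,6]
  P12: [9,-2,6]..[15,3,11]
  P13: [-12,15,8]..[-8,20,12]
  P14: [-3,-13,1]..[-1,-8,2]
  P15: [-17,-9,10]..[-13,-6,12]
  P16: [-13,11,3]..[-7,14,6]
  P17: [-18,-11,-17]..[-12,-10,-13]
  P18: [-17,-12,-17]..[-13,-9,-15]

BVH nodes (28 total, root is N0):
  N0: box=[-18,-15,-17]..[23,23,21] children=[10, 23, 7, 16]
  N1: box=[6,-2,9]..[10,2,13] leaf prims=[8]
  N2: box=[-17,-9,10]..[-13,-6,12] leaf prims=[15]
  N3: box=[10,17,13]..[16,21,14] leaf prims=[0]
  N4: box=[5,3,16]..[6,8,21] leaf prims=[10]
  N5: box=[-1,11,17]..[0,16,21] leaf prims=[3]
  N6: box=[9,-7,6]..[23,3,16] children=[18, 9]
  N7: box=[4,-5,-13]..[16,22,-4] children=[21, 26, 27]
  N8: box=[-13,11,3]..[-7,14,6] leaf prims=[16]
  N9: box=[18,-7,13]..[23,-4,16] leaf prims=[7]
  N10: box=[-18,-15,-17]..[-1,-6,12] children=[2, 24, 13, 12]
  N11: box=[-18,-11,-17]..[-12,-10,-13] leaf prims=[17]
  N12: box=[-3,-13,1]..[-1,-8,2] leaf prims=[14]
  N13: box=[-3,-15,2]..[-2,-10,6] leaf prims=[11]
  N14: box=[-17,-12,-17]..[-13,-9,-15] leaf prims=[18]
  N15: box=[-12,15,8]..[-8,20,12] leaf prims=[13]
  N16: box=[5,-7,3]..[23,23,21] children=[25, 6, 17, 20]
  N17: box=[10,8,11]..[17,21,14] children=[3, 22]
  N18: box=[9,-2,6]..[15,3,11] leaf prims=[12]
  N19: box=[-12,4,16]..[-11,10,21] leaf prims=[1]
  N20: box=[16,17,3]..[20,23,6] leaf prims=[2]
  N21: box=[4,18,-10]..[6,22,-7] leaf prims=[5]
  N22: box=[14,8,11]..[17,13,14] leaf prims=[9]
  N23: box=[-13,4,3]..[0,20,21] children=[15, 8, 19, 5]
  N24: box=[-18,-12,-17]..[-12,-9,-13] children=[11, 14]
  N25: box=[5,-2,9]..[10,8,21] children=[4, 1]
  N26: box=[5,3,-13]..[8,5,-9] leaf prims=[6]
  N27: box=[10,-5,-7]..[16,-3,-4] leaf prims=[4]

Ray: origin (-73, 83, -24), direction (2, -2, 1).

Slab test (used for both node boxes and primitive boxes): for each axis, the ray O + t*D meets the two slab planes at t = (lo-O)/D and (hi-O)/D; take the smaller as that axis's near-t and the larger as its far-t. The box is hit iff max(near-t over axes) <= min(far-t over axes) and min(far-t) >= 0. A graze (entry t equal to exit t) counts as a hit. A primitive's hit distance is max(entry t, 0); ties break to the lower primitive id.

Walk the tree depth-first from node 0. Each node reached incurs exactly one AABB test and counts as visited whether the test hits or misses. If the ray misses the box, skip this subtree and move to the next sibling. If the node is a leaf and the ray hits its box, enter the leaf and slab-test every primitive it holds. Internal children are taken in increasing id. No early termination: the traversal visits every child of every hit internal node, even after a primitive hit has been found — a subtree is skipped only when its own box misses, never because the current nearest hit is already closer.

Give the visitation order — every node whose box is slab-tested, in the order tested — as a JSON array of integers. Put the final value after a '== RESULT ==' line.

Walk:
N0 x:[55/2,48] y:[30,49] z:[7,45] -> hit [30,45], descend [7, 10, 16, 23]
  N7 x:[77/2,89/2] y:[61/2,44] z:[11,20] -> miss, prune
  N10 x:[55/2,36] y:[89/2,49] z:[7,36] -> miss, prune
  N16 x:[39,48] y:[30,45] z:[27,45] -> hit [39,45], descend [6, 17, 20, 25]
    N6 x:[41,48] y:[40,45] z:[30,40] -> miss, prune
    N17 x:[83/2,45] y:[31,75/2] z:[35,38] -> miss, prune
    N20 x:[89/2,93/2] y:[30,33] z:[27,30] -> miss, prune
    N25 x:[39,83/2] y:[75/2,85/2] z:[33,45] -> hit [39,83/2], descend [1, 4]
      N1 x:[79/2,83/2] y:[81/2,85/2] z:[33,37] -> miss, prune
      N4 x:[39,79/2] y:[75/2,40] z:[40,45] -> miss, prune
  N23 x:[30,73/2] y:[63/2,79/2] z:[27,45] -> hit [63/2,73/2], descend [5, 8, 15, 19]
    N5 x:[36,73/2] y:[67/2,36] z:[41,45] -> miss, prune
    N8 x:[30,33] y:[69/2,36] z:[27,30] -> miss, prune
    N15 x:[61/2,65/2] y:[63/2,34] z:[32,36] -> hit [32,65/2] leaf, test {P13@t=32}
    N19 x:[61/2,31] y:[73/2,79/2] z:[40,45] -> miss, prune

order=[0, 7, 10, 16, 6, 17, 20, 25, 1, 4, 23, 5, 8, 15, 19]  |boxes|=15  |leaves|=1  hit=P13

== RESULT ==
[0, 7, 10, 16, 6, 17, 20, 25, 1, 4, 23, 5, 8, 15, 19]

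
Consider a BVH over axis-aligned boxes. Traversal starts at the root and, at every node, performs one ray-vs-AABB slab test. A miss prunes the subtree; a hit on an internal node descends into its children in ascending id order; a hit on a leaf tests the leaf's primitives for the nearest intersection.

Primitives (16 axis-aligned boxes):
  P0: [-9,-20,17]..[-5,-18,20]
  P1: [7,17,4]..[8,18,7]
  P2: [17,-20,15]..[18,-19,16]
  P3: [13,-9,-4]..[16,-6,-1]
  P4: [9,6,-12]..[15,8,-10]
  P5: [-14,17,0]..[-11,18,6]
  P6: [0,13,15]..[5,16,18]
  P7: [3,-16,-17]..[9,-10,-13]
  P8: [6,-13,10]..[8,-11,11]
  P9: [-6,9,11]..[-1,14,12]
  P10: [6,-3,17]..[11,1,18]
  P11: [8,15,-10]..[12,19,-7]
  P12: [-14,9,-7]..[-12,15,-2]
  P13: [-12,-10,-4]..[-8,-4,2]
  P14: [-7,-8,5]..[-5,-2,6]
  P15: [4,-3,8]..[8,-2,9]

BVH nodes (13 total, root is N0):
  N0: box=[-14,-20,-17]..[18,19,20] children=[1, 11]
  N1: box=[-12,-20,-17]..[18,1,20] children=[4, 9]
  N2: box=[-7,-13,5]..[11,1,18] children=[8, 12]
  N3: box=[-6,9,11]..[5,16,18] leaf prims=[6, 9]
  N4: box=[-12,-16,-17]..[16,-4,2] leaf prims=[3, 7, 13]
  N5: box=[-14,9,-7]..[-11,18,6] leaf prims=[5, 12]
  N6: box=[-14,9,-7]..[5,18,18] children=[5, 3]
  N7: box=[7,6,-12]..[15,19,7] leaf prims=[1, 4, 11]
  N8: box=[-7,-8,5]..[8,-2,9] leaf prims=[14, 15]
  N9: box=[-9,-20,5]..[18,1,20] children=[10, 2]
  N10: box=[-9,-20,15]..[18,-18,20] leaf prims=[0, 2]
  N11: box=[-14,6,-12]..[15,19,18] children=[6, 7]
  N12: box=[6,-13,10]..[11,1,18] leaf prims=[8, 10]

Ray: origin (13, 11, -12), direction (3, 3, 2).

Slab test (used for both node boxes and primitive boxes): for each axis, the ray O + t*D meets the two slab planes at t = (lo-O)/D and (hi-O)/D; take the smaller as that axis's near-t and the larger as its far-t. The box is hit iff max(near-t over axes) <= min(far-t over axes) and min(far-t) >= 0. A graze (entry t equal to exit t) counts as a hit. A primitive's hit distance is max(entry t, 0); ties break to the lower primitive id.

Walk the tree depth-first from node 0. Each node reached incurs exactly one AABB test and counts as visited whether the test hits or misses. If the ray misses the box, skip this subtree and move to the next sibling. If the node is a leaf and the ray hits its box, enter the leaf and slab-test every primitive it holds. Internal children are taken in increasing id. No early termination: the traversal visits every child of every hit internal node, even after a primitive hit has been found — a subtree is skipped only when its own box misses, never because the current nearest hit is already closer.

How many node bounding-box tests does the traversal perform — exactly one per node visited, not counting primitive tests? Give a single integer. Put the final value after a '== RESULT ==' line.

Trace the traversal:
N0 x:[-9,5/3] y:[-31/3,8/3] z:[-5/2,16] -> hit [-5/2,5/3], descend [1, 11]
  N1 x:[-25/3,5/3] y:[-31/3,-10/3] z:[-5/2,16] -> miss, prune
  N11 x:[-9,2/3] y:[-5/3,8/3] z:[0,15] -> hit [0,2/3], descend [6, 7]
    N6 x:[-9,-8/3] y:[-2/3,7/3] z:[5/2,15] -> miss, prune
    N7 x:[-2,2/3] y:[-5/3,8/3] z:[0,19/2] -> hit [0,2/3] leaf, test {P1(miss), P4(miss), P11(miss)}

Visited [0, 1, 11, 6, 7]. Tests: 5 box, 1 leaf. Nearest: miss.

== RESULT ==
5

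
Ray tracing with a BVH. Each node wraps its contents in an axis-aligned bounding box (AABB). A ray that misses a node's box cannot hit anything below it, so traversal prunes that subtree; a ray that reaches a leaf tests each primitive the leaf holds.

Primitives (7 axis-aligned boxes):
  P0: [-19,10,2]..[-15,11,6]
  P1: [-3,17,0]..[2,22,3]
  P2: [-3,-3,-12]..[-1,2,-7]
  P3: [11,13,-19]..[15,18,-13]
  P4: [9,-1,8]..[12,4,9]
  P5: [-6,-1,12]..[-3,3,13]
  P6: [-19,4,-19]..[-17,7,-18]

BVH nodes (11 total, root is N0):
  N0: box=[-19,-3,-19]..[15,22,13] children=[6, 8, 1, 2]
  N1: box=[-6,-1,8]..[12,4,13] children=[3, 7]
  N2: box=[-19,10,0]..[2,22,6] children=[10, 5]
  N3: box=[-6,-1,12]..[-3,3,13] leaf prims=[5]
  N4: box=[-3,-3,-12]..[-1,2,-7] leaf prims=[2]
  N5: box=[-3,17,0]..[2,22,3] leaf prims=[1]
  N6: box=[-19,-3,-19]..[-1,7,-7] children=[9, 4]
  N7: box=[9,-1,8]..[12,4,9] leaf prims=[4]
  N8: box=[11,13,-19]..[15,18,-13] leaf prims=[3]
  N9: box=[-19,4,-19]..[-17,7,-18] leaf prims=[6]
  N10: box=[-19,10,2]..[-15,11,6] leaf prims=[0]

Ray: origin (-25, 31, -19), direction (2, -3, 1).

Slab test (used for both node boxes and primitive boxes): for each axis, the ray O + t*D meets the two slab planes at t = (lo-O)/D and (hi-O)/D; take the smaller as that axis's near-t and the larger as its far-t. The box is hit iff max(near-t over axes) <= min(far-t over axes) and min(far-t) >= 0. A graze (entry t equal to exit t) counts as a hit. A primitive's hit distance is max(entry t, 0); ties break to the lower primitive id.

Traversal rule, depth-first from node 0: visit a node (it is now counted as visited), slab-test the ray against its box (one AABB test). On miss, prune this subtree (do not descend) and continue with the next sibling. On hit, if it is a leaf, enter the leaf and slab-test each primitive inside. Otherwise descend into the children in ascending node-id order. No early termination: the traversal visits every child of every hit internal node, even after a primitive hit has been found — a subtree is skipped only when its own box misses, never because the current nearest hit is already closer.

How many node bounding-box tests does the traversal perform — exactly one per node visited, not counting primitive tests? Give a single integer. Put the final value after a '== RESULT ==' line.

Walk:
N0 x:[3,20] y:[3,34/3] z:[0,32] -> hit [3,34/3], descend [1, 2, 6, 8]
  N1 x:[19/2,37/2] y:[9,32/3] z:[27,32] -> miss, prune
  N2 x:[3,27/2] y:[3,7] z:[19,25] -> miss, prune
  N6 x:[3,12] y:[8,34/3] z:[0,12] -> hit [8,34/3], descend [4, 9]
    N4 x:[11,12] y:[29/3,34/3] z:[7,12] -> hit [11,34/3] leaf, test {P2@t=11}
    N9 x:[3,4] y:[8,9] z:[0,1] -> miss, prune
  N8 x:[18,20] y:[13/3,6] z:[0,6] -> miss, prune

Summary -> nodes [0, 1, 2, 6, 4, 9, 8]; box-tests=7; leaf-entries=1; first=P2

== RESULT ==
7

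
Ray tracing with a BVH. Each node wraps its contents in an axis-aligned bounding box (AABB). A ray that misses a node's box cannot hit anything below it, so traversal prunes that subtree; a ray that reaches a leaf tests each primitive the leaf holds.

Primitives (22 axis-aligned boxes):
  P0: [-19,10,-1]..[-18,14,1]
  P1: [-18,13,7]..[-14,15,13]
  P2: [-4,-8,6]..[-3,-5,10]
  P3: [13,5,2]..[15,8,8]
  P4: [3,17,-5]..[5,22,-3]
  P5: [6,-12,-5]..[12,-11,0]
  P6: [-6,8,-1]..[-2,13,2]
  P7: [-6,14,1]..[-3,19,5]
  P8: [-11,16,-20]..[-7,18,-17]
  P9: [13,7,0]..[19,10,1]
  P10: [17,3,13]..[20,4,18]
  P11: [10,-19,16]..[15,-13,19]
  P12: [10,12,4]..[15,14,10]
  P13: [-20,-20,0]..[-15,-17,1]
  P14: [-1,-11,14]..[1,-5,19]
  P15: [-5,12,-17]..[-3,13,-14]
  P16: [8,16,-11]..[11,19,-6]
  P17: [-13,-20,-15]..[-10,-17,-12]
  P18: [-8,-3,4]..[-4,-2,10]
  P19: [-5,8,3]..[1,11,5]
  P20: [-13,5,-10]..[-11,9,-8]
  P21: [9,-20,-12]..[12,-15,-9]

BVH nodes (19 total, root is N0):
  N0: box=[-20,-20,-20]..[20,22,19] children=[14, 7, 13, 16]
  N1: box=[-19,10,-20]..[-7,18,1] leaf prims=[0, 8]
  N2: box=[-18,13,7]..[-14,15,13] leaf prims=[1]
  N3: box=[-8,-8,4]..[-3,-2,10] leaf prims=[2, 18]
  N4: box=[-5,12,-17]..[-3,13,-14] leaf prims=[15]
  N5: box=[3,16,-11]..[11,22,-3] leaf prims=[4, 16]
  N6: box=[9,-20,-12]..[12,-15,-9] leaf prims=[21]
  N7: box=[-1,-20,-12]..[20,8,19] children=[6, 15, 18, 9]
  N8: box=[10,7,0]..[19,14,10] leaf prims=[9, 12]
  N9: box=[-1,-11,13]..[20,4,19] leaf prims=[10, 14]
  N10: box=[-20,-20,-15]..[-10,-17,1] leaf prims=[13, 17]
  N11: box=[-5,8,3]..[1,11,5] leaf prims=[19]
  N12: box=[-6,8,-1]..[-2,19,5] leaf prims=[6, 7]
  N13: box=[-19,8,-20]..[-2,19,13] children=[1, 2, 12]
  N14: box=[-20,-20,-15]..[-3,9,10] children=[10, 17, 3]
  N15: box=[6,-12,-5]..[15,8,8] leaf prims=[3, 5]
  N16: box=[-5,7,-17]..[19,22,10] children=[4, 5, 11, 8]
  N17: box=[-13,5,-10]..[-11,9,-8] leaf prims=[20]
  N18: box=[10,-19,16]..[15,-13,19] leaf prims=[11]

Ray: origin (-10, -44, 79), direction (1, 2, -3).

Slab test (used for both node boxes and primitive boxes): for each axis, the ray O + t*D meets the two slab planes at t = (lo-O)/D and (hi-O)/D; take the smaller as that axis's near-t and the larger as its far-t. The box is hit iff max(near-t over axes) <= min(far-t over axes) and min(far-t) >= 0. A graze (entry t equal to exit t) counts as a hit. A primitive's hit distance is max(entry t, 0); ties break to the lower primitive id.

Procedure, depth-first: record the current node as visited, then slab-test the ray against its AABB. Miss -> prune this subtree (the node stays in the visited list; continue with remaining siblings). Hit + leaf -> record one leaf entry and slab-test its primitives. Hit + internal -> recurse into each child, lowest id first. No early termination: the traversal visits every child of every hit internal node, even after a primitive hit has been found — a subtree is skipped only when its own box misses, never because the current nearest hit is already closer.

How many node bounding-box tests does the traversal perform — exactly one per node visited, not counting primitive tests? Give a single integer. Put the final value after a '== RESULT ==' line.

Traverse from the root:
N0 x:[-10,30] y:[12,33] z:[20,33] -> hit [20,30], descend [7, 13, 14, 16]
  N7 x:[9,30] y:[12,26] z:[20,91/3] -> hit [20,26], descend [6, 9, 15, 18]
    N6 x:[19,22] y:[12,29/2] z:[88/3,91/3] -> miss, prune
    N9 x:[9,30] y:[33/2,24] z:[20,22] -> hit [20,22] leaf, test {P10(miss), P14(miss)}
    N15 x:[16,25] y:[16,26] z:[71/3,28] -> hit [71/3,25] leaf, test {P3@t=49/2, P5(miss)}
    N18 x:[20,25] y:[25/2,31/2] z:[20,21] -> miss, prune
  N13 x:[-9,8] y:[26,63/2] z:[22,33] -> miss, prune
  N14 x:[-10,7] y:[12,53/2] z:[23,94/3] -> miss, prune
  N16 x:[5,29] y:[51/2,33] z:[23,32] -> hit [51/2,29], descend [4, 5, 8, 11]
    N4 x:[5,7] y:[28,57/2] z:[31,32] -> miss, prune
    N5 x:[13,21] y:[30,33] z:[82/3,30] -> miss, prune
    N8 x:[20,29] y:[51/2,29] z:[23,79/3] -> hit [51/2,79/3] leaf, test {P9@t=26, P12(miss)}
    N11 x:[5,11] y:[26,55/2] z:[74/3,76/3] -> miss, prune

order=[0, 7, 6, 9, 15, 18, 13, 14, 16, 4, 5, 8, 11]  |boxes|=13  |leaves|=3  hit=P3

== RESULT ==
13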